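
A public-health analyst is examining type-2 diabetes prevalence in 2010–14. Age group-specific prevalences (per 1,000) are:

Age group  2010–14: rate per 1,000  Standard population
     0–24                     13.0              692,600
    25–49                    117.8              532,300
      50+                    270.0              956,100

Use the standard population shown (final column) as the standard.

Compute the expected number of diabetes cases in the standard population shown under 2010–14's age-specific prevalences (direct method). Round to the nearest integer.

Expected diabetes cases = Σ (standard pop × age-specific rate ÷ 1,000)
= 692,600×13.0/1,000 + 532,300×117.8/1,000 + 956,100×270.0/1,000
= 9003.80 + 62704.94 + 258147.00 = 329855.74.

329856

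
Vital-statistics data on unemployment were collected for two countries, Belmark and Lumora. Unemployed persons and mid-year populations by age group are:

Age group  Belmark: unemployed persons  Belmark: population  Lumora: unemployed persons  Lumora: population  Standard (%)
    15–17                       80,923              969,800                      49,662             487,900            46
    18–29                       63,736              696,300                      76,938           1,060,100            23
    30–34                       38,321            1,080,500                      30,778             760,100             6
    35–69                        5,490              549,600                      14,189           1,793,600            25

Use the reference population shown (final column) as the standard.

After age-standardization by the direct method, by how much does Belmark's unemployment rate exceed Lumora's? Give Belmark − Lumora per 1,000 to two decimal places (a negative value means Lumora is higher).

Age-specific rates per 1,000 for Belmark: 83.443, 91.535, 35.466, 9.989.
For Lumora: 101.787, 72.576, 40.492, 7.911.
Standard weights: 0.46, 0.23, 0.06, 0.25.
Belmark: 0.4600×83.443 + 0.2300×91.535 + 0.0600×35.466 + 0.2500×9.989 = 64.0621 per 1,000.
Lumora: 0.4600×101.787 + 0.2300×72.576 + 0.0600×40.492 + 0.2500×7.911 = 67.9219 per 1,000.
Difference = 64.0621 − 67.9219 = -3.8598.

-3.86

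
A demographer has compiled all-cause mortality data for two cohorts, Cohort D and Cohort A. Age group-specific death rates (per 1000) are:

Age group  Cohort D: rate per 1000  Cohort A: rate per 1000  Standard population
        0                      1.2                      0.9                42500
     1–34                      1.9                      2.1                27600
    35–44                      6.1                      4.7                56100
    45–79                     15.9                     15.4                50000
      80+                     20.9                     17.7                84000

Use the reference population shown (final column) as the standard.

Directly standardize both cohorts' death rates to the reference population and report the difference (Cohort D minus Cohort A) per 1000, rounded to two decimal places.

1.46

Standard total = 260200; weights = 0.1633, 0.1061, 0.2156, 0.1922, 0.3228.
Cohort D: 0.1633×1.2 + 0.1061×1.9 + 0.2156×6.1 + 0.1922×15.9 + 0.3228×20.9 = 11.5152 per 1000.
Cohort A: 0.1633×0.9 + 0.1061×2.1 + 0.2156×4.7 + 0.1922×15.4 + 0.3228×17.7 = 10.0564 per 1000.
Difference = 11.5152 − 10.0564 = 1.4588.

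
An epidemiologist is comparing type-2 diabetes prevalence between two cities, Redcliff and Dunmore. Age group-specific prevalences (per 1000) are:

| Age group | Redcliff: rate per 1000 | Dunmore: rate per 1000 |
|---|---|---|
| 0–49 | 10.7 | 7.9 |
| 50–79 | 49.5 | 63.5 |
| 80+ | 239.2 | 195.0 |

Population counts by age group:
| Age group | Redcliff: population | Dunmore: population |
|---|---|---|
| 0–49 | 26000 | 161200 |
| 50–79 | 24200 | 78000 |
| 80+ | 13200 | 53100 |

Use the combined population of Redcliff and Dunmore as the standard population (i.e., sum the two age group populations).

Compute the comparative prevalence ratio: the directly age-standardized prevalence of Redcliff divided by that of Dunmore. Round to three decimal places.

Combined standard total = 355700; weights = 0.5263, 0.2873, 0.1864.
Redcliff: 0.5263×10.7 + 0.2873×49.5 + 0.1864×239.2 = 64.4389 per 1000.
Dunmore: 0.5263×7.9 + 0.2873×63.5 + 0.1864×195.0 = 58.7492 per 1000.
Ratio = 64.4389 ÷ 58.7492 = 1.09685.

1.097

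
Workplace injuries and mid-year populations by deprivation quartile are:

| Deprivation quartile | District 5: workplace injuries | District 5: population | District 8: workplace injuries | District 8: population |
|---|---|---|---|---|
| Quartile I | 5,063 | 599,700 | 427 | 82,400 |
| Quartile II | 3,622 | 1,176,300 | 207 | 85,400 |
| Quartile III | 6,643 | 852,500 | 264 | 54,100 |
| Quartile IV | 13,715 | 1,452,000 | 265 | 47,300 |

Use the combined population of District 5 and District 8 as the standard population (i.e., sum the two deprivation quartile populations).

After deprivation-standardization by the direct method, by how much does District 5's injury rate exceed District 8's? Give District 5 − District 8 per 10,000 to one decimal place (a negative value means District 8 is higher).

Deprivation-specific rates per 10,000 for District 5: 84.43, 30.79, 77.92, 94.46.
For District 8: 51.82, 24.24, 48.80, 56.03.
Combined standard total = 4,349,700; weights = 0.1568, 0.2901, 0.2084, 0.3447.
District 5: 0.1568×84.43 + 0.2901×30.79 + 0.2084×77.92 + 0.3447×94.46 = 70.9703 per 10,000.
District 8: 0.1568×51.82 + 0.2901×24.24 + 0.2084×48.80 + 0.3447×56.03 = 44.6395 per 10,000.
Difference = 70.9703 − 44.6395 = 26.3308.

26.3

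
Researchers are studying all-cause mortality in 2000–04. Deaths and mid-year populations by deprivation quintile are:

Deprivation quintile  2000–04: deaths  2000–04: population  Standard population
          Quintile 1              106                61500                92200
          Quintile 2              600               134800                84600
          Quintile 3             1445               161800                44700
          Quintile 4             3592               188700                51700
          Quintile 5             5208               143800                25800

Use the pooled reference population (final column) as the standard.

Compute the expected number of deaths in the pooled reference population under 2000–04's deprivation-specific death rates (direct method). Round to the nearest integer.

Deprivation-specific rates per 100000 for 2000–04: 172.36, 445.10, 893.08, 1903.55, 3621.70.
Expected deaths = Σ (standard pop × deprivation-specific rate ÷ 100000)
= 92200×172.36/100000 + 84600×445.10/100000 + 44700×893.08/100000 + 51700×1903.55/100000 + 25800×3621.70/100000
= 158.91 + 376.56 + 399.21 + 984.14 + 934.40 = 2853.21.

2853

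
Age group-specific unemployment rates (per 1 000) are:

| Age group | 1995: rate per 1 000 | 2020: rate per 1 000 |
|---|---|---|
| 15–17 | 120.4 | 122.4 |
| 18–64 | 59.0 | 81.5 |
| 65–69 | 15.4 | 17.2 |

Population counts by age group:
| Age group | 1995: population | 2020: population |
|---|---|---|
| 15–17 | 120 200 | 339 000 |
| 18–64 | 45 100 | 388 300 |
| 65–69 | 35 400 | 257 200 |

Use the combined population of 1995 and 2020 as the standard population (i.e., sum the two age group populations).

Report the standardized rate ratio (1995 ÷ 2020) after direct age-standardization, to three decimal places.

Combined standard total = 1 185 200; weights = 0.3874, 0.3657, 0.2469.
1995: 0.3874×120.4 + 0.3657×59.0 + 0.2469×15.4 = 72.0252 per 1 000.
2020: 0.3874×122.4 + 0.3657×81.5 + 0.2469×17.2 = 81.4722 per 1 000.
Ratio = 72.0252 ÷ 81.4722 = 0.88405.

0.884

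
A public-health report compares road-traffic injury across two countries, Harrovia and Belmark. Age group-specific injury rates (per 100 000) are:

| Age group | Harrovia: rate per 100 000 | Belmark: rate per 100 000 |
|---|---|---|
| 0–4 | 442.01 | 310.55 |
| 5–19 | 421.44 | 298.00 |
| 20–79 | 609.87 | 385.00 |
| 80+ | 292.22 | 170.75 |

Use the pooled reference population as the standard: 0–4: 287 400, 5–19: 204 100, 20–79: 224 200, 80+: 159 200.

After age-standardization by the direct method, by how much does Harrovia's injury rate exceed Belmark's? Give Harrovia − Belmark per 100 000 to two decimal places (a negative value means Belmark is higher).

151.71

Standard total = 874 900; weights = 0.3285, 0.2333, 0.2563, 0.1820.
Harrovia: 0.3285×442.01 + 0.2333×421.44 + 0.2563×609.87 + 0.1820×292.22 = 452.9705 per 100 000.
Belmark: 0.3285×310.55 + 0.2333×298.00 + 0.2563×385.00 + 0.1820×170.75 = 301.2622 per 100 000.
Difference = 452.9705 − 301.2622 = 151.7083.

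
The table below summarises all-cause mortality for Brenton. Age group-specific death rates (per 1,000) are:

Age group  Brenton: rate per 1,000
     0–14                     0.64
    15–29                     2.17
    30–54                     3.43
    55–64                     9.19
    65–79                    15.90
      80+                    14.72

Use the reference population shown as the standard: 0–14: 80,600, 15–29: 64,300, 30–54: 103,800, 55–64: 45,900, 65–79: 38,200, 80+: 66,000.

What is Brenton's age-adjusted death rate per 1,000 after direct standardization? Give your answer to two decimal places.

Standard total = 398,800; weights = 0.2021, 0.1612, 0.2603, 0.1151, 0.0958, 0.1655.
Standardized rate: 0.2021×0.64 + 0.1612×2.17 + 0.2603×3.43 + 0.1151×9.19 + 0.0958×15.90 + 0.1655×14.72 = 6.3888 per 1,000.

6.39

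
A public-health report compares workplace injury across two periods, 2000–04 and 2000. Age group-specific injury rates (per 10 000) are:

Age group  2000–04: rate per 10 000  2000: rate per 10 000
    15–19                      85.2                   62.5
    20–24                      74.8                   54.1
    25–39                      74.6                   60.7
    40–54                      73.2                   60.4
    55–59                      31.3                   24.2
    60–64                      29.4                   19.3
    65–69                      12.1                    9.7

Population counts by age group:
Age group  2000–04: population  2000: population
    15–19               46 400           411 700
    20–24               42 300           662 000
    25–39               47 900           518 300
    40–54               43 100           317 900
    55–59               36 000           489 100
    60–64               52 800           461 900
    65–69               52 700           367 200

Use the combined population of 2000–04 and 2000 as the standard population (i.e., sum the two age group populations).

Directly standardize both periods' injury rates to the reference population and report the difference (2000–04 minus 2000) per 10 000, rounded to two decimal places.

13.36

Combined standard total = 3 549 300; weights = 0.1291, 0.1984, 0.1595, 0.1017, 0.1479, 0.1450, 0.1183.
2000–04: 0.1291×85.2 + 0.1984×74.8 + 0.1595×74.6 + 0.1017×73.2 + 0.1479×31.3 + 0.1450×29.4 + 0.1183×12.1 = 55.5107 per 10 000.
2000: 0.1291×62.5 + 0.1984×54.1 + 0.1595×60.7 + 0.1017×60.4 + 0.1479×24.2 + 0.1450×19.3 + 0.1183×9.7 = 42.1550 per 10 000.
Difference = 55.5107 − 42.1550 = 13.3557.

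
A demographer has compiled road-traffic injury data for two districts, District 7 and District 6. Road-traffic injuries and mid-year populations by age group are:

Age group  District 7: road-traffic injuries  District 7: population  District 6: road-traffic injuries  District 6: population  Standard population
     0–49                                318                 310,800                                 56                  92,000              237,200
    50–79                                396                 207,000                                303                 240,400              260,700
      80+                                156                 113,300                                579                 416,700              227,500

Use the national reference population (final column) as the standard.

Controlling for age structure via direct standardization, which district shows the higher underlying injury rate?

District 7

Age-specific rates per 100,000 for District 7: 102.32, 191.30, 137.69.
For District 6: 60.87, 126.04, 138.95.
Standard total = 725,400; weights = 0.3270, 0.3594, 0.3136.
District 7: 0.3270×102.32 + 0.3594×191.30 + 0.3136×137.69 = 145.3908 per 100,000.
District 6: 0.3270×60.87 + 0.3594×126.04 + 0.3136×138.95 = 108.7783 per 100,000.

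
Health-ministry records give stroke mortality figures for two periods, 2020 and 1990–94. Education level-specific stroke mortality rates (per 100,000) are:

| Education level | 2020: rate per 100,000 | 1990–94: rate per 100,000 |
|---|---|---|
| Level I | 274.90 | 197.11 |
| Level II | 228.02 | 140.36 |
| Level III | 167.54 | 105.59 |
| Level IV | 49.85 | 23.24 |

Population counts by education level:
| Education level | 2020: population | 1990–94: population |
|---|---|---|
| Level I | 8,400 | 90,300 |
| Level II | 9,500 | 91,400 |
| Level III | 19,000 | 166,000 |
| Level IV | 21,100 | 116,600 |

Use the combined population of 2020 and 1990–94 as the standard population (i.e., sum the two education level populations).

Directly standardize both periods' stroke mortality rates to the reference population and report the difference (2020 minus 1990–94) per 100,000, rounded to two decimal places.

Combined standard total = 522,300; weights = 0.1890, 0.1932, 0.3542, 0.2636.
2020: 0.1890×274.90 + 0.1932×228.02 + 0.3542×167.54 + 0.2636×49.85 = 168.4838 per 100,000.
1990–94: 0.1890×197.11 + 0.1932×140.36 + 0.3542×105.59 + 0.2636×23.24 = 107.8908 per 100,000.
Difference = 168.4838 − 107.8908 = 60.5930.

60.59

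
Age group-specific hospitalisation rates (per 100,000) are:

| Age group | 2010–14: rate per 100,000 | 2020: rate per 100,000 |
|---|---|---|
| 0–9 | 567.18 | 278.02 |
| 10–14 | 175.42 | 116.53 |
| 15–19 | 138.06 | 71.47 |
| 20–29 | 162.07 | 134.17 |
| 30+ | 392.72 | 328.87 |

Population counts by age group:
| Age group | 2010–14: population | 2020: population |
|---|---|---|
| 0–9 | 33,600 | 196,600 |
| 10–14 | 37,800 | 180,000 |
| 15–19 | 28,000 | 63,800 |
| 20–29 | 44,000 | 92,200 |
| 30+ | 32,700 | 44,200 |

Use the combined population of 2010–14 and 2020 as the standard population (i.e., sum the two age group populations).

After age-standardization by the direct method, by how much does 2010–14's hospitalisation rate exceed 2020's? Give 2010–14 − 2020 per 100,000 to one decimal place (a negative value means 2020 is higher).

Combined standard total = 752,900; weights = 0.3058, 0.2893, 0.1219, 0.1809, 0.1021.
2010–14: 0.3058×567.18 + 0.2893×175.42 + 0.1219×138.06 + 0.1809×162.07 + 0.1021×392.72 = 310.4255 per 100,000.
2020: 0.3058×278.02 + 0.2893×116.53 + 0.1219×71.47 + 0.1809×134.17 + 0.1021×328.87 = 185.2908 per 100,000.
Difference = 310.4255 − 185.2908 = 125.1347.

125.1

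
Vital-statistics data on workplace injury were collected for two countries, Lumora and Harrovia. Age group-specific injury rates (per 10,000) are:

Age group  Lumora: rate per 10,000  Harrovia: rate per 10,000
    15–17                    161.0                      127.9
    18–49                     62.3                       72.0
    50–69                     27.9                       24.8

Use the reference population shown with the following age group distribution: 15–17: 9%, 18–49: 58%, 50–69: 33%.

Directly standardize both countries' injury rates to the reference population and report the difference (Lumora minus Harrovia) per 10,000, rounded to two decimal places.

-1.62

Standard weights: 0.09, 0.58, 0.33.
Lumora: 0.0900×161.0 + 0.5800×62.3 + 0.3300×27.9 = 59.8310 per 10,000.
Harrovia: 0.0900×127.9 + 0.5800×72.0 + 0.3300×24.8 = 61.4550 per 10,000.
Difference = 59.8310 − 61.4550 = -1.6240.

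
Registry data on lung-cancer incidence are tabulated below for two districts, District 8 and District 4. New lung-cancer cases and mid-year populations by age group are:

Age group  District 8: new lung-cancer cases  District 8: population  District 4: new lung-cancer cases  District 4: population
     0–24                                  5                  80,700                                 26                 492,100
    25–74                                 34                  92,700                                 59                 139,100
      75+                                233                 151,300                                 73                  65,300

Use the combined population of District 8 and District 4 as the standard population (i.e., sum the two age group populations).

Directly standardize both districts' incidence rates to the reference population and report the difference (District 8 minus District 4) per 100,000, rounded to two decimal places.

Age-specific rates per 100,000 for District 8: 6.20, 36.68, 154.00.
For District 4: 5.28, 42.42, 111.79.
Combined standard total = 1,021,200; weights = 0.5609, 0.2270, 0.2121.
District 8: 0.5609×6.20 + 0.2270×36.68 + 0.2121×154.00 = 44.4643 per 100,000.
District 4: 0.5609×5.28 + 0.2270×42.42 + 0.2121×111.79 = 36.3028 per 100,000.
Difference = 44.4643 − 36.3028 = 8.1615.

8.16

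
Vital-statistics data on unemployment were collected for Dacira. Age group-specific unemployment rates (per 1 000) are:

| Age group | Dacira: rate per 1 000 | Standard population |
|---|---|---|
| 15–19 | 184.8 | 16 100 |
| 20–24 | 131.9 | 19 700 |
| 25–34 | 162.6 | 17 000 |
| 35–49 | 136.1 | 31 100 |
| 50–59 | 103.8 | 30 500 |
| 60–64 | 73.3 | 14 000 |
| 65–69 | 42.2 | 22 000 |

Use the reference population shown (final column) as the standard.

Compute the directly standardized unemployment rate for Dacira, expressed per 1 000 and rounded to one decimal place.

117.6

Standard total = 150 400; weights = 0.1070, 0.1310, 0.1130, 0.2068, 0.2028, 0.0931, 0.1463.
Standardized rate: 0.1070×184.8 + 0.1310×131.9 + 0.1130×162.6 + 0.2068×136.1 + 0.2028×103.8 + 0.0931×73.3 + 0.1463×42.2 = 117.6271 per 1 000.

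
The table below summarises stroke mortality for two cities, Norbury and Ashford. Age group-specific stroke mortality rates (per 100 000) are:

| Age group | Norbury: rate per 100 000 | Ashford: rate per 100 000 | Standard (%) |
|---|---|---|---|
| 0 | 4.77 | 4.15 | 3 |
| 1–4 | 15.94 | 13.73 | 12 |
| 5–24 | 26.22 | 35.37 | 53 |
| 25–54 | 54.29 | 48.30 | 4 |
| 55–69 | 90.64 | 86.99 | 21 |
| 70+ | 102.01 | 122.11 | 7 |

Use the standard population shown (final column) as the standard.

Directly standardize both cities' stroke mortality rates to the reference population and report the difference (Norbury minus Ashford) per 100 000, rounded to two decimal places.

-4.97

Standard weights: 0.03, 0.12, 0.53, 0.04, 0.21, 0.07.
Norbury: 0.0300×4.77 + 0.1200×15.94 + 0.5300×26.22 + 0.0400×54.29 + 0.2100×90.64 + 0.0700×102.01 = 44.2992 per 100 000.
Ashford: 0.0300×4.15 + 0.1200×13.73 + 0.5300×35.37 + 0.0400×48.30 + 0.2100×86.99 + 0.0700×122.11 = 49.2658 per 100 000.
Difference = 44.2992 − 49.2658 = -4.9666.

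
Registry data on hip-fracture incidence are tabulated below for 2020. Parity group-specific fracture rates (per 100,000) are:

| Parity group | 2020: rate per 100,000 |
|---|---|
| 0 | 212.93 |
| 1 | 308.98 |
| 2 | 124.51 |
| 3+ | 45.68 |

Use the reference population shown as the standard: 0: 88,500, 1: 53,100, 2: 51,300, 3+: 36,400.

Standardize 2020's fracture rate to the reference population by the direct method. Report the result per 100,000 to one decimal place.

188.8

Standard total = 229,300; weights = 0.3860, 0.2316, 0.2237, 0.1587.
Standardized rate: 0.3860×212.93 + 0.2316×308.98 + 0.2237×124.51 + 0.1587×45.68 = 188.8411 per 100,000.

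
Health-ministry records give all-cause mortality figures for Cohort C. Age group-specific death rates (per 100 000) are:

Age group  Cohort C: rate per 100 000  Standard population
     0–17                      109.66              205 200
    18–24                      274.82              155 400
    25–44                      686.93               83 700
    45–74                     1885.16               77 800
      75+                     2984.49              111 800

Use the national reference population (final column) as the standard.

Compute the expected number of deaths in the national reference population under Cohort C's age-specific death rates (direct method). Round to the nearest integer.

Expected deaths = Σ (standard pop × age-specific rate ÷ 100 000)
= 205 200×109.66/100 000 + 155 400×274.82/100 000 + 83 700×686.93/100 000 + 77 800×1885.16/100 000 + 111 800×2984.49/100 000
= 225.02 + 427.07 + 574.96 + 1466.65 + 3336.66 = 6030.37.

6030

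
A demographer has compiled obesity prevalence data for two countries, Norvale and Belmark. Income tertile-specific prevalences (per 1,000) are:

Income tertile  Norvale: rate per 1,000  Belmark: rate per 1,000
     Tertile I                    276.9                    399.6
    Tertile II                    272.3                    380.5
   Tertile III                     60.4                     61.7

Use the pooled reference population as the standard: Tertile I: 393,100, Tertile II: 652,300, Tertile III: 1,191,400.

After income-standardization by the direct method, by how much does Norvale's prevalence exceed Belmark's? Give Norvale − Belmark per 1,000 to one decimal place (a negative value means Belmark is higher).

Standard total = 2,236,800; weights = 0.1757, 0.2916, 0.5326.
Norvale: 0.1757×276.9 + 0.2916×272.3 + 0.5326×60.4 = 160.2429 per 1,000.
Belmark: 0.1757×399.6 + 0.2916×380.5 + 0.5326×61.7 = 214.0523 per 1,000.
Difference = 160.2429 − 214.0523 = -53.8095.

-53.8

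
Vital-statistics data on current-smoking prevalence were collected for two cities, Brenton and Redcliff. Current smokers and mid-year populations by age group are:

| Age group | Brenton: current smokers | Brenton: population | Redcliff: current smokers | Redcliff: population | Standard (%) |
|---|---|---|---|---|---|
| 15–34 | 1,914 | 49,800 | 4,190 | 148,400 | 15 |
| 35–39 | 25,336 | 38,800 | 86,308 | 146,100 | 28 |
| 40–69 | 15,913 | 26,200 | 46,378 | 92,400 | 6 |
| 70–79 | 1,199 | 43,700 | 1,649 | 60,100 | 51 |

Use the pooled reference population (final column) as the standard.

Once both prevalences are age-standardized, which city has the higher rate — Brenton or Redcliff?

Brenton

Age-specific rates per 1,000 for Brenton: 38.434, 652.990, 607.366, 27.437.
For Redcliff: 28.235, 590.746, 501.926, 27.438.
Standard weights: 0.15, 0.28, 0.06, 0.51.
Brenton: 0.1500×38.434 + 0.2800×652.990 + 0.0600×607.366 + 0.5100×27.437 = 239.0371 per 1,000.
Redcliff: 0.1500×28.235 + 0.2800×590.746 + 0.0600×501.926 + 0.5100×27.438 = 213.7528 per 1,000.
The crude rates (279.89 vs 309.90) would put Redcliff higher, but that reflects its age composition; once standardized to a common age structure, Brenton has the higher underlying rate.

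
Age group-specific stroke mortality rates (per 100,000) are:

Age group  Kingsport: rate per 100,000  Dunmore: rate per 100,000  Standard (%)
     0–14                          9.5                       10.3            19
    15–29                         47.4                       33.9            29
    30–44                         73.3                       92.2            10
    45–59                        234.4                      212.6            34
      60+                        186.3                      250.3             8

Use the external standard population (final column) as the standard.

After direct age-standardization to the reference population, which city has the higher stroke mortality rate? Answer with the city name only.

Standard weights: 0.19, 0.29, 0.10, 0.34, 0.08.
Kingsport: 0.1900×9.5 + 0.2900×47.4 + 0.1000×73.3 + 0.3400×234.4 + 0.0800×186.3 = 117.4810 per 100,000.
Dunmore: 0.1900×10.3 + 0.2900×33.9 + 0.1000×92.2 + 0.3400×212.6 + 0.0800×250.3 = 113.3160 per 100,000.

Kingsport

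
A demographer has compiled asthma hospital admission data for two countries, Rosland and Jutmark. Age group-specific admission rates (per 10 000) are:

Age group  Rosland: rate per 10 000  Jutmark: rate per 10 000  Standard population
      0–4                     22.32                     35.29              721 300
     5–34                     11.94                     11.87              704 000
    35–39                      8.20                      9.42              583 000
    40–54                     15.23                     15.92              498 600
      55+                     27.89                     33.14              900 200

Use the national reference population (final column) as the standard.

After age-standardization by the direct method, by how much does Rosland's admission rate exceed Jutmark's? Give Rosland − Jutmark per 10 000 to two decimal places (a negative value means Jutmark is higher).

-4.43

Standard total = 3 407 100; weights = 0.2117, 0.2066, 0.1711, 0.1463, 0.2642.
Rosland: 0.2117×22.32 + 0.2066×11.94 + 0.1711×8.20 + 0.1463×15.23 + 0.2642×27.89 = 18.1932 per 10 000.
Jutmark: 0.2117×35.29 + 0.2066×11.87 + 0.1711×9.42 + 0.1463×15.92 + 0.2642×33.14 = 22.6214 per 10 000.
Difference = 18.1932 − 22.6214 = -4.4282.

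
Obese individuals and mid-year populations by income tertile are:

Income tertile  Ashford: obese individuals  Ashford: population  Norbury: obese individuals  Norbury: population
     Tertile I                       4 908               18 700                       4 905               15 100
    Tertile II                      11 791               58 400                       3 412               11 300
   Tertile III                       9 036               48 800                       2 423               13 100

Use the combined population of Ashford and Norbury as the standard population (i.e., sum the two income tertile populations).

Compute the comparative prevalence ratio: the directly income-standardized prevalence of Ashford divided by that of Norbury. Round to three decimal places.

0.791

Income-specific rates per 1 000 for Ashford: 262.460, 201.901, 185.164.
For Norbury: 324.834, 301.947, 184.962.
Combined standard total = 165 400; weights = 0.2044, 0.4214, 0.3742.
Ashford: 0.2044×262.460 + 0.4214×201.901 + 0.3742×185.164 = 208.0125 per 1 000.
Norbury: 0.2044×324.834 + 0.4214×301.947 + 0.3742×184.962 = 262.8431 per 1 000.
Ratio = 208.0125 ÷ 262.8431 = 0.79139.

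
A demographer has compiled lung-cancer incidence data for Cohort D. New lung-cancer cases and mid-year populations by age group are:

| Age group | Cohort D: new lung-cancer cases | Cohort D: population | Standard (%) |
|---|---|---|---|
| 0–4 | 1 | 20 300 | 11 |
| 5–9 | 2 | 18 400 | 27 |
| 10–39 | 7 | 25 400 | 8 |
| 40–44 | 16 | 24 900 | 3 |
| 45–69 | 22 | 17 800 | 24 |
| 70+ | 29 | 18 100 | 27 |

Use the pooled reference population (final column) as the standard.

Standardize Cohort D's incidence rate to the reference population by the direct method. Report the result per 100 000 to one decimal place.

80.5

Age-specific rates per 100 000 for Cohort D: 4.93, 10.87, 27.56, 64.26, 123.60, 160.22.
Standard weights: 0.11, 0.27, 0.08, 0.03, 0.24, 0.27.
Standardized rate: 0.1100×4.93 + 0.2700×10.87 + 0.0800×27.56 + 0.0300×64.26 + 0.2400×123.60 + 0.2700×160.22 = 80.5317 per 100 000.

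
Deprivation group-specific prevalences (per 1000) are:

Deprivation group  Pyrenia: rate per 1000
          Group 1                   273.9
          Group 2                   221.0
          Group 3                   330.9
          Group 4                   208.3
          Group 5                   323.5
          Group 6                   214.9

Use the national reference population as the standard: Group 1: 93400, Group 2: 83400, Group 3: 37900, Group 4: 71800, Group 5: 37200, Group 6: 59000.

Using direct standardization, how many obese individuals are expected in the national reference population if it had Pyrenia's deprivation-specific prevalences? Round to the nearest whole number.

96224

Expected obese individuals = Σ (standard pop × deprivation-specific rate ÷ 1000)
= 93400×273.9/1000 + 83400×221.0/1000 + 37900×330.9/1000 + 71800×208.3/1000 + 37200×323.5/1000 + 59000×214.9/1000
= 25582.26 + 18431.40 + 12541.11 + 14955.94 + 12034.20 + 12679.10 = 96224.01.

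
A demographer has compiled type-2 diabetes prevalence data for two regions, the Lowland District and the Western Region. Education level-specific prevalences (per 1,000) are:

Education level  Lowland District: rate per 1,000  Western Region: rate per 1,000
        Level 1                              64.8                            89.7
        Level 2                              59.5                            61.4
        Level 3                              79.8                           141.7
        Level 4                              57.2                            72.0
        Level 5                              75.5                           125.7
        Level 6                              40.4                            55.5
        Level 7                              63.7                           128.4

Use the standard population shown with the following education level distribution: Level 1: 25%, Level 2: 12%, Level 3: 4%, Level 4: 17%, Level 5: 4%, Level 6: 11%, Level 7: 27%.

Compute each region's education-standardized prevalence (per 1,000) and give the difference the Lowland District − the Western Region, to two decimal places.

Standard weights: 0.25, 0.12, 0.04, 0.17, 0.04, 0.11, 0.27.
The Lowland District: 0.2500×64.8 + 0.1200×59.5 + 0.0400×79.8 + 0.1700×57.2 + 0.0400×75.5 + 0.1100×40.4 + 0.2700×63.7 = 60.9190 per 1,000.
The Western Region: 0.2500×89.7 + 0.1200×61.4 + 0.0400×141.7 + 0.1700×72.0 + 0.0400×125.7 + 0.1100×55.5 + 0.2700×128.4 = 93.5020 per 1,000.
Difference = 60.9190 − 93.5020 = -32.5830.

-32.58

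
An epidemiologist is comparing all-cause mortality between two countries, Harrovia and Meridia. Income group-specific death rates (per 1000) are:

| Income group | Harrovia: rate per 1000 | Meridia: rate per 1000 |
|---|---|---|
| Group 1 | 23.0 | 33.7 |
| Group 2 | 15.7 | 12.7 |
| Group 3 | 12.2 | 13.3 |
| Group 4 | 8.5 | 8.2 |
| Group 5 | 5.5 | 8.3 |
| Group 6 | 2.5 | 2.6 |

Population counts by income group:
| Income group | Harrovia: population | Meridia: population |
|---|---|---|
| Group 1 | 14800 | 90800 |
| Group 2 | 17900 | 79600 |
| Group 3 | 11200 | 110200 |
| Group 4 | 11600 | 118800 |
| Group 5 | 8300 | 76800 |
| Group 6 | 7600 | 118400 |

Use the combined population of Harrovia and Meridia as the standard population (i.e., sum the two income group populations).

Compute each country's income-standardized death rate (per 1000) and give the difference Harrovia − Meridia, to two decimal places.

-1.78

Combined standard total = 666000; weights = 0.1586, 0.1464, 0.1823, 0.1958, 0.1278, 0.1892.
Harrovia: 0.1586×23.0 + 0.1464×15.7 + 0.1823×12.2 + 0.1958×8.5 + 0.1278×5.5 + 0.1892×2.5 = 11.0091 per 1000.
Meridia: 0.1586×33.7 + 0.1464×12.7 + 0.1823×13.3 + 0.1958×8.2 + 0.1278×8.3 + 0.1892×2.6 = 12.7850 per 1000.
Difference = 11.0091 − 12.7850 = -1.7759.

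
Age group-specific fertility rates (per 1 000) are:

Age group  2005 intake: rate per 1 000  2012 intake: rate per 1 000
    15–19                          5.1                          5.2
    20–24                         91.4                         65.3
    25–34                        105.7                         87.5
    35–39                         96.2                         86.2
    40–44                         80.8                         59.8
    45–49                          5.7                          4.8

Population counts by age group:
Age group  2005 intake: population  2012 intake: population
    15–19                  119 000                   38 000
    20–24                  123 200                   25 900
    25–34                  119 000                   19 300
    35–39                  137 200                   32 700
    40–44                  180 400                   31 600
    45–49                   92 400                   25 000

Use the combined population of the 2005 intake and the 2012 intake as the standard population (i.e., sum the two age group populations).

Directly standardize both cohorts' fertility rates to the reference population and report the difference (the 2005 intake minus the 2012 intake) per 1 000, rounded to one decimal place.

13.4

Combined standard total = 943 700; weights = 0.1664, 0.1580, 0.1466, 0.1800, 0.2246, 0.1244.
The 2005 intake: 0.1664×5.1 + 0.1580×91.4 + 0.1466×105.7 + 0.1800×96.2 + 0.2246×80.8 + 0.1244×5.7 = 66.9597 per 1 000.
The 2012 intake: 0.1664×5.2 + 0.1580×65.3 + 0.1466×87.5 + 0.1800×86.2 + 0.2246×59.8 + 0.1244×4.8 = 53.5556 per 1 000.
Difference = 66.9597 − 53.5556 = 13.4042.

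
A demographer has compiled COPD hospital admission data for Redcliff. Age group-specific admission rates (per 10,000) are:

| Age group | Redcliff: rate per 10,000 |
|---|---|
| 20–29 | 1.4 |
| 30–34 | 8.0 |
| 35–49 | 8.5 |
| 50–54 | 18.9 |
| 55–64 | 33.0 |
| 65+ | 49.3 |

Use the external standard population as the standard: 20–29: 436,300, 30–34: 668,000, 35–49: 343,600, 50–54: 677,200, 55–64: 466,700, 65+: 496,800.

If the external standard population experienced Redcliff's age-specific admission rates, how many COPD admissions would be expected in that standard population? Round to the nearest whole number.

6157

Expected COPD admissions = Σ (standard pop × age-specific rate ÷ 10,000)
= 436,300×1.4/10,000 + 668,000×8.0/10,000 + 343,600×8.5/10,000 + 677,200×18.9/10,000 + 466,700×33.0/10,000 + 496,800×49.3/10,000
= 61.08 + 534.40 + 292.06 + 1279.91 + 1540.11 + 2449.22 = 6156.78.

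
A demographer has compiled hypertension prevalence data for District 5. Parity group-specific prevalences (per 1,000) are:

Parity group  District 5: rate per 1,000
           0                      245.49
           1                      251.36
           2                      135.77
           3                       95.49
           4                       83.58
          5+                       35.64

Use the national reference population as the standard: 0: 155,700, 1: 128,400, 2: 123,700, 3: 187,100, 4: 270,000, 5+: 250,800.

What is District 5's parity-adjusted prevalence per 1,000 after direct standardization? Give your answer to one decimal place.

122.5

Standard total = 1,115,700; weights = 0.1396, 0.1151, 0.1109, 0.1677, 0.2420, 0.2248.
Standardized rate: 0.1396×245.49 + 0.1151×251.36 + 0.1109×135.77 + 0.1677×95.49 + 0.2420×83.58 + 0.2248×35.64 = 122.4912 per 1,000.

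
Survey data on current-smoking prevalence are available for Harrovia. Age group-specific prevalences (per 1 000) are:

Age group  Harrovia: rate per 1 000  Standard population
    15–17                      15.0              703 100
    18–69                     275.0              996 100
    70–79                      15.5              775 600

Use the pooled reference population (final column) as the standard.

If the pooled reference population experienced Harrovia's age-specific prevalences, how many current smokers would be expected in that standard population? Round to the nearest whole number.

296496

Expected current smokers = Σ (standard pop × age-specific rate ÷ 1 000)
= 703 100×15.0/1 000 + 996 100×275.0/1 000 + 775 600×15.5/1 000
= 10546.50 + 273927.50 + 12021.80 = 296495.80.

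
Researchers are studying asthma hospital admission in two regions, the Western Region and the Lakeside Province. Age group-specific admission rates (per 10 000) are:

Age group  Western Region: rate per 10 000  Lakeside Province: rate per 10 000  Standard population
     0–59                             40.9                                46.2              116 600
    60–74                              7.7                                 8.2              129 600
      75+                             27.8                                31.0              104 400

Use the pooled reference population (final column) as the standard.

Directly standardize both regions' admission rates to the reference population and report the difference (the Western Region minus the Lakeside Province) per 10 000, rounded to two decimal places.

-2.90

Standard total = 350 600; weights = 0.3326, 0.3697, 0.2978.
The Western Region: 0.3326×40.9 + 0.3697×7.7 + 0.2978×27.8 = 24.7267 per 10 000.
The Lakeside Province: 0.3326×46.2 + 0.3697×8.2 + 0.2978×31.0 = 27.6270 per 10 000.
Difference = 24.7267 − 27.6270 = -2.9003.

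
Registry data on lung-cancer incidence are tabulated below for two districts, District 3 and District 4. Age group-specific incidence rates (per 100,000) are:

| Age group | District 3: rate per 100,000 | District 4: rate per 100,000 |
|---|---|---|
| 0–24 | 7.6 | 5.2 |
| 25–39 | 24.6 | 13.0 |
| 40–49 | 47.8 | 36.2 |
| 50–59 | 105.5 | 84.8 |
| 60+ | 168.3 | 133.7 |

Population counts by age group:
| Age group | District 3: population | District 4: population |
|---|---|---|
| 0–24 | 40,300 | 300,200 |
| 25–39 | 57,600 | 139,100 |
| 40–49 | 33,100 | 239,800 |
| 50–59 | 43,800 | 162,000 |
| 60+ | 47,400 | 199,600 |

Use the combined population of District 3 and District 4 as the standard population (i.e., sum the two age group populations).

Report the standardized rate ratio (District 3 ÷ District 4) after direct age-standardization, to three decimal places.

Combined standard total = 1,262,900; weights = 0.2696, 0.1558, 0.2161, 0.1630, 0.1956.
District 3: 0.2696×7.6 + 0.1558×24.6 + 0.2161×47.8 + 0.1630×105.5 + 0.1956×168.3 = 66.3182 per 100,000.
District 4: 0.2696×5.2 + 0.1558×13.0 + 0.2161×36.2 + 0.1630×84.8 + 0.1956×133.7 = 51.2174 per 100,000.
Ratio = 66.3182 ÷ 51.2174 = 1.29484.

1.295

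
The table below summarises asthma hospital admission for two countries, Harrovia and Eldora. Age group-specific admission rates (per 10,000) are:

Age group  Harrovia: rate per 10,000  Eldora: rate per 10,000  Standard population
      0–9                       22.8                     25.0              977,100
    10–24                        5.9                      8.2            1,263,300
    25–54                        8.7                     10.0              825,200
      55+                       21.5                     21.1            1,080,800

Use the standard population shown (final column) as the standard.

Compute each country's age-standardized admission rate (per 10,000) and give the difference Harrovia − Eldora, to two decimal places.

-1.37

Standard total = 4,146,400; weights = 0.2357, 0.3047, 0.1990, 0.2607.
Harrovia: 0.2357×22.8 + 0.3047×5.9 + 0.1990×8.7 + 0.2607×21.5 = 14.5060 per 10,000.
Eldora: 0.2357×25.0 + 0.3047×8.2 + 0.1990×10.0 + 0.2607×21.1 = 15.8797 per 10,000.
Difference = 14.5060 − 15.8797 = -1.3736.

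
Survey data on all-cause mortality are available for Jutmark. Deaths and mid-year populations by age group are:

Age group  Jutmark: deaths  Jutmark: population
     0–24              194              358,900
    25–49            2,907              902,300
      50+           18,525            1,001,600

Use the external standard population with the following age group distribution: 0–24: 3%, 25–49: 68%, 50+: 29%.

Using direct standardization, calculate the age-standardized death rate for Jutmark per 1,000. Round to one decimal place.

7.6

Age-specific rates per 1,000 for Jutmark: 0.541, 3.222, 18.495.
Standard weights: 0.03, 0.68, 0.29.
Standardized rate: 0.0300×0.541 + 0.6800×3.222 + 0.2900×18.495 = 7.5707 per 1,000.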